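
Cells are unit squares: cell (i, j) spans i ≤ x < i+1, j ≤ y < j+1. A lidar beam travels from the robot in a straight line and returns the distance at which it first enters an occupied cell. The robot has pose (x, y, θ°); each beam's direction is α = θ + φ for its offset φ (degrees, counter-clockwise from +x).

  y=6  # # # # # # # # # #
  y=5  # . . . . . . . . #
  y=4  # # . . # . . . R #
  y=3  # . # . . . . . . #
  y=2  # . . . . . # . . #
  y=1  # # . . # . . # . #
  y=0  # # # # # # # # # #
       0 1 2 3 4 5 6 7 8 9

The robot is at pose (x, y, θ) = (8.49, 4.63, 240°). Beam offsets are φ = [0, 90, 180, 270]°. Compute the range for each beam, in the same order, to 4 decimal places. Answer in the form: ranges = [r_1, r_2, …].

beam 1: φ=0°, α=240°
  direction (-0.5000, -0.8660); cell (8,4); t to first gridline: x 0.9800, y 0.7275 (then +2.0000 / +1.1547)
    (8,3) via y @ 0.7275
    (7,3) via x @ 0.9800
    (7,2) via y @ 1.8822
    (6,2) via x @ 2.9800  # hit
  → r_1 = 2.9800
beam 2: φ=90°, α=330°
  direction (0.8660, -0.5000); cell (8,4); t to first gridline: x 0.5889, y 1.2600 (then +1.1547 / +2.0000)
    (9,4) via x @ 0.5889  # hit
  → r_2 = 0.5889
beam 3: φ=180°, α=60°
  direction (0.5000, 0.8660); cell (8,4); t to first gridline: x 1.0200, y 0.4272 (then +2.0000 / +1.1547)
    (8,5) via y @ 0.4272
    (9,5) via x @ 1.0200  # hit
  → r_3 = 1.0200
beam 4: φ=270°, α=150°
  direction (-0.8660, 0.5000); cell (8,4); t to first gridline: x 0.5658, y 0.7400 (then +1.1547 / +2.0000)
    (7,4) via x @ 0.5658
    (7,5) via y @ 0.7400
    (6,5) via x @ 1.7205
    (6,6) via y @ 2.7400  # hit
  → r_4 = 2.7400

ranges = [2.9800, 0.5889, 1.0200, 2.7400]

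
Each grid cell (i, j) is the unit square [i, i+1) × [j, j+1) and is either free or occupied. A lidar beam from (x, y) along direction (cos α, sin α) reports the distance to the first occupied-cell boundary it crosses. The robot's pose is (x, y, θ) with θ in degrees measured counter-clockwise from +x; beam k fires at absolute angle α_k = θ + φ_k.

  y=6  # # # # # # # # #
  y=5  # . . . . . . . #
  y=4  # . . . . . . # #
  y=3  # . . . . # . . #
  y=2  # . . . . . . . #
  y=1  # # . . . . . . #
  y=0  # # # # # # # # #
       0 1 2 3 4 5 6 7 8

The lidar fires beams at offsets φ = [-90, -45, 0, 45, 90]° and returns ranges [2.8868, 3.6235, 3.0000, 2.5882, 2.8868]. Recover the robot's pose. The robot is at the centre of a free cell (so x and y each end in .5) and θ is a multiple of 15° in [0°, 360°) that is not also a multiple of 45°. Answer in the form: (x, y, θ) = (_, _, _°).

The pose lattice has 32·16 = 512 candidates. Test each by forward raycasting.
  (4.5, 4.5, 195°): beam 1 = 1.5529 ≠ 2.8868 ✗
  (5.5, 5.5, 285°): beam 1 = 4.6587 ≠ 2.8868 ✗
  (2.5, 5.5, 105°): beam 1 = 1.9319 ≠ 2.8868 ✗
  …
  (4.5, 3.5, 210°): r_1=2.8868, r_2=3.6235, r_3=3.0000, r_4=2.5882, r_5=2.8868 — all match ✓
Only this pose fits every beam.

(x, y, θ) = (4.5, 3.5, 210°)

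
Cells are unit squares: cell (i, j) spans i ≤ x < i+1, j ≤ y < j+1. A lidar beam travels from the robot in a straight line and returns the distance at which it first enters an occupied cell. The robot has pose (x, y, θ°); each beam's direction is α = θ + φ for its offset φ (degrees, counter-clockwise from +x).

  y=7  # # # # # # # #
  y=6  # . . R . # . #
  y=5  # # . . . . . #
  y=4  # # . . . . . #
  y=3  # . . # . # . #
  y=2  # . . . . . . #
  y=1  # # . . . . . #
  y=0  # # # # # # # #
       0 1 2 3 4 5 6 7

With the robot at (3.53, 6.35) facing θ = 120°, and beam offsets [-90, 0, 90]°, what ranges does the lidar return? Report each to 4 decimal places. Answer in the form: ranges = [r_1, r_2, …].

beam 1: φ=-90°, α=30°
  dir = (cos 30°, sin 30°) = (0.8660, 0.5000); from cell (3,6)
  next x-line at t=0.5427, next y-line at t=1.3000; Δt_x=1.1547, Δt_y=2.0000
    x: enter (4,6) at t=0.5427
    y: enter (4,7) at t=1.3000 ← occupied
  → r_1 = 1.3000
beam 2: φ=0°, α=120°
  dir = (cos 120°, sin 120°) = (-0.5000, 0.8660); from cell (3,6)
  next x-line at t=1.0600, next y-line at t=0.7506; Δt_x=2.0000, Δt_y=1.1547
    y: enter (3,7) at t=0.7506 ← occupied
  → r_2 = 0.7506
beam 3: φ=90°, α=210°
  dir = (cos 210°, sin 210°) = (-0.8660, -0.5000); from cell (3,6)
  next x-line at t=0.6120, next y-line at t=0.7000; Δt_x=1.1547, Δt_y=2.0000
    x: enter (2,6) at t=0.6120
    y: enter (2,5) at t=0.7000
    x: enter (1,5) at t=1.7667 ← occupied
  → r_3 = 1.7667

ranges = [1.3000, 0.7506, 1.7667]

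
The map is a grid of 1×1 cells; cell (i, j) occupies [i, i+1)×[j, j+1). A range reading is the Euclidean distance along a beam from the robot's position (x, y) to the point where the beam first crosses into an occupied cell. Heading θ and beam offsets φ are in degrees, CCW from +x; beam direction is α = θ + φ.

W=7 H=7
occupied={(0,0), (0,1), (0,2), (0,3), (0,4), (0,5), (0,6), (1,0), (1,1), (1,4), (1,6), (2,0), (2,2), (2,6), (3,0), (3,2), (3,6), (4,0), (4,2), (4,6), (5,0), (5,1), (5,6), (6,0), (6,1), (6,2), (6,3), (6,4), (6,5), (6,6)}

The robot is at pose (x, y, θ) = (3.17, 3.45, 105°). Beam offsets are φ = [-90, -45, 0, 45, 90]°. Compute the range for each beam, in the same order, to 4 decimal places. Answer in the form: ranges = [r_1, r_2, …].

beam 1: φ=-90°, α=15°
  cosα=0.9659 sinα=0.2588 | (3,3) | tMaxX 0.8593 tMaxY 2.1250 | tΔX 1.0353 tΔY 3.8637
    t=0.8593 [x] (4,3)
    t=1.8946 [x] (5,3)
    t=2.1250 [y] (5,4)
    t=2.9298 [x] (6,4) — stop
  → r_1 = 2.9298
beam 2: φ=-45°, α=60°
  cosα=0.5000 sinα=0.8660 | (3,3) | tMaxX 1.6600 tMaxY 0.6351 | tΔX 2.0000 tΔY 1.1547
    t=0.6351 [y] (3,4)
    t=1.6600 [x] (4,4)
    t=1.7898 [y] (4,5)
    t=2.9445 [y] (4,6) — stop
  → r_2 = 2.9445
beam 3: φ=0°, α=105°
  cosα=-0.2588 sinα=0.9659 | (3,3) | tMaxX 0.6568 tMaxY 0.5694 | tΔX 3.8637 tΔY 1.0353
    t=0.5694 [y] (3,4)
    t=0.6568 [x] (2,4)
    t=1.6047 [y] (2,5)
    t=2.6400 [y] (2,6) — stop
  → r_3 = 2.6400
beam 4: φ=45°, α=150°
  cosα=-0.8660 sinα=0.5000 | (3,3) | tMaxX 0.1963 tMaxY 1.1000 | tΔX 1.1547 tΔY 2.0000
    t=0.1963 [x] (2,3)
    t=1.1000 [y] (2,4)
    t=1.3510 [x] (1,4) — stop
  → r_4 = 1.3510
beam 5: φ=90°, α=195°
  cosα=-0.9659 sinα=-0.2588 | (3,3) | tMaxX 0.1760 tMaxY 1.7387 | tΔX 1.0353 tΔY 3.8637
    t=0.1760 [x] (2,3)
    t=1.2113 [x] (1,3)
    t=1.7387 [y] (1,2)
    t=2.2465 [x] (0,2) — stop
  → r_5 = 2.2465

ranges = [2.9298, 2.9445, 2.6400, 1.3510, 2.2465]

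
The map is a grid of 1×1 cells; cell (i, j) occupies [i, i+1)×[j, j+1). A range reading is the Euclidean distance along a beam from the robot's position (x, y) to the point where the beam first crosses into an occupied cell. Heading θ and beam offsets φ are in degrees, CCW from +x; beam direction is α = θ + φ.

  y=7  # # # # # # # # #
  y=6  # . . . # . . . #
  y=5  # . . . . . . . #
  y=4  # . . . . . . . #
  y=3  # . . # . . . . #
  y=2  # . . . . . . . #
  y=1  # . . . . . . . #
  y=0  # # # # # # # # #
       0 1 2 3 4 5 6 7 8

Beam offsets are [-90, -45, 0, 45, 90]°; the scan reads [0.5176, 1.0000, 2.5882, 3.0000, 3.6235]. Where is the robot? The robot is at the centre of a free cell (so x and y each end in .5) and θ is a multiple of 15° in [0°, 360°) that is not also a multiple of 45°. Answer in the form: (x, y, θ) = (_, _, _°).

(x, y, θ) = (7.5, 4.5, 105°)

Enumerate (i+0.5, j+0.5, θ) over the 40 free cells and 16 admissible headings. For each, cast all 5 beams and compare to the given ranges.
  (5.5, 1.5, 165°): beam 1 = 5.6940 ≠ 0.5176 ✗
  (3.5, 6.5, 150°): beam 1 = 0.5774 ≠ 0.5176 ✗
  (5.5, 2.5, 75°): beam 1 = 2.5882 ≠ 0.5176 ✗
  (7.5, 5.5, 330°): beam 1 = 5.1962 ≠ 0.5176 ✗
  …
  (7.5, 4.5, 105°): r_1=0.5176, r_2=1.0000, r_3=2.5882, r_4=3.0000, r_5=3.6235 — all match ✓
No second candidate reproduces the full scan.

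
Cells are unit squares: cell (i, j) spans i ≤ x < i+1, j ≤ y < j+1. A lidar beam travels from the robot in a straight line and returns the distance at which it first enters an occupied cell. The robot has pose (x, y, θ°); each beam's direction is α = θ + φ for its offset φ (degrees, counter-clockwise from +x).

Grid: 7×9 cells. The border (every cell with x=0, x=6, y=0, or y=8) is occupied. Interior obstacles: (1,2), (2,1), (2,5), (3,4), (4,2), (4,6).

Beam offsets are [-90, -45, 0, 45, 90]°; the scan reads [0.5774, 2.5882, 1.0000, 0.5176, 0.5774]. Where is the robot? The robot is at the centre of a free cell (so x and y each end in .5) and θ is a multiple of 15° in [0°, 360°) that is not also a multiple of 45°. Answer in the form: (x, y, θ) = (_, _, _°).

(x, y, θ) = (1.5, 5.5, 120°)

Enumerate (i+0.5, j+0.5, θ) over the 29 free cells and 16 admissible headings. For each, cast all 5 beams and compare to the given ranges.
  (3.5, 2.5, 15°): beam 1 = 1.5529 ≠ 0.5774 ✗
  (5.5, 7.5, 105°): beam 1 = 0.5176 ≠ 0.5774 ✗
  (4.5, 1.5, 30°): beam 2 = 1.5529 ≠ 2.5882 ✗
  (5.5, 4.5, 60°): beam 2 = 0.5176 ≠ 2.5882 ✗
  …
  (1.5, 5.5, 120°): r_1=0.5774, r_2=2.5882, r_3=1.0000, r_4=0.5176, r_5=0.5774 — all match ✓
No second candidate reproduces the full scan.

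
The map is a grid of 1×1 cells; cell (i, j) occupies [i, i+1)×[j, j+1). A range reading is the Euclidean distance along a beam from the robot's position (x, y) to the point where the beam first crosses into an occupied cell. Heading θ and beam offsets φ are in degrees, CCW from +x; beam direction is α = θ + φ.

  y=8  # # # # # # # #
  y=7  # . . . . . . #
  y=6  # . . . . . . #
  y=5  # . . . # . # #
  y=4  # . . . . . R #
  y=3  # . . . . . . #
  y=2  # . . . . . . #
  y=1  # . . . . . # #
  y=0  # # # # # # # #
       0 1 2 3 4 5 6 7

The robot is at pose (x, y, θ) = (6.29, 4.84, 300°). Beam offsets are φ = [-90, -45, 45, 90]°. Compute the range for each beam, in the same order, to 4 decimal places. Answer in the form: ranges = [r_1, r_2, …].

ranges = [6.1084, 3.9755, 0.7350, 0.3200]

beam 1: φ=-90°, α=210°
  cosα=-0.8660 sinα=-0.5000 | (6,4) | tMaxX 0.3349 tMaxY 1.6800 | tΔX 1.1547 tΔY 2.0000
    t=0.3349 [x] (5,4)
    t=1.4896 [x] (4,4)
    t=1.6800 [y] (4,3)
    t=2.6443 [x] (3,3)
    t=3.6800 [y] (3,2)
    t=3.7990 [x] (2,2)
    t=4.9537 [x] (1,2)
    t=5.6800 [y] (1,1)
    t=6.1084 [x] (0,1) — stop
  → r_1 = 6.1084
beam 2: φ=-45°, α=255°
  cosα=-0.2588 sinα=-0.9659 | (6,4) | tMaxX 1.1205 tMaxY 0.8696 | tΔX 3.8637 tΔY 1.0353
    t=0.8696 [y] (6,3)
    t=1.1205 [x] (5,3)
    t=1.9049 [y] (5,2)
    t=2.9402 [y] (5,1)
    t=3.9755 [y] (5,0) — stop
  → r_2 = 3.9755
beam 3: φ=45°, α=345°
  cosα=0.9659 sinα=-0.2588 | (6,4) | tMaxX 0.7350 tMaxY 3.2455 | tΔX 1.0353 tΔY 3.8637
    t=0.7350 [x] (7,4) — stop
  → r_3 = 0.7350
beam 4: φ=90°, α=30°
  cosα=0.8660 sinα=0.5000 | (6,4) | tMaxX 0.8198 tMaxY 0.3200 | tΔX 1.1547 tΔY 2.0000
    t=0.3200 [y] (6,5) — stop
  → r_4 = 0.3200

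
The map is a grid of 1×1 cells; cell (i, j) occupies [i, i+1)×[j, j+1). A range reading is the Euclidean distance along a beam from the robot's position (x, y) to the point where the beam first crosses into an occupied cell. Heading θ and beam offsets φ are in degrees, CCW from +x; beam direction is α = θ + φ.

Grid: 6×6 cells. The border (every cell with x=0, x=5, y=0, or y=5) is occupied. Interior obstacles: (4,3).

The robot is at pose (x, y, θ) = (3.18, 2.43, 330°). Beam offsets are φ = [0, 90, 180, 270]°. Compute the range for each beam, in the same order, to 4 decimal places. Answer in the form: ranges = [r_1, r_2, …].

ranges = [2.1016, 1.6400, 2.5172, 1.6512]

beam 1: φ=0°, α=330°
  dir = (cos 330°, sin 330°) = (0.8660, -0.5000); from cell (3,2)
  next x-line at t=0.9469, next y-line at t=0.8600; Δt_x=1.1547, Δt_y=2.0000
    y: enter (3,1) at t=0.8600
    x: enter (4,1) at t=0.9469
    x: enter (5,1) at t=2.1016 ← occupied
  → r_1 = 2.1016
beam 2: φ=90°, α=60°
  dir = (cos 60°, sin 60°) = (0.5000, 0.8660); from cell (3,2)
  next x-line at t=1.6400, next y-line at t=0.6582; Δt_x=2.0000, Δt_y=1.1547
    y: enter (3,3) at t=0.6582
    x: enter (4,3) at t=1.6400 ← occupied
  → r_2 = 1.6400
beam 3: φ=180°, α=150°
  dir = (cos 150°, sin 150°) = (-0.8660, 0.5000); from cell (3,2)
  next x-line at t=0.2078, next y-line at t=1.1400; Δt_x=1.1547, Δt_y=2.0000
    x: enter (2,2) at t=0.2078
    y: enter (2,3) at t=1.1400
    x: enter (1,3) at t=1.3625
    x: enter (0,3) at t=2.5172 ← occupied
  → r_3 = 2.5172
beam 4: φ=270°, α=240°
  dir = (cos 240°, sin 240°) = (-0.5000, -0.8660); from cell (3,2)
  next x-line at t=0.3600, next y-line at t=0.4965; Δt_x=2.0000, Δt_y=1.1547
    x: enter (2,2) at t=0.3600
    y: enter (2,1) at t=0.4965
    y: enter (2,0) at t=1.6512 ← occupied
  → r_4 = 1.6512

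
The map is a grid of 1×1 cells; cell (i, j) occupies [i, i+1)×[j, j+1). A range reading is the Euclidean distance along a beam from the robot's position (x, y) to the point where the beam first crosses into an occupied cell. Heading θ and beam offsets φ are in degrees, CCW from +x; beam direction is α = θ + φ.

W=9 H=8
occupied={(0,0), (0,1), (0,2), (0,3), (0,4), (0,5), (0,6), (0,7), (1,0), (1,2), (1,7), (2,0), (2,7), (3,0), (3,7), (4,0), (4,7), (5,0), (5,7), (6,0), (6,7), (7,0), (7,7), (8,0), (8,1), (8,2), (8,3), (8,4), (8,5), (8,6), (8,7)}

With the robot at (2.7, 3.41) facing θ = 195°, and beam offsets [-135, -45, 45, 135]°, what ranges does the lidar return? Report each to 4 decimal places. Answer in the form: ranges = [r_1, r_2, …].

beam 1: φ=-135°, α=60°
  cosα=0.5000 sinα=0.8660 | (2,3) | tMaxX 0.6000 tMaxY 0.6813 | tΔX 2.0000 tΔY 1.1547
    t=0.6000 [x] (3,3)
    t=0.6813 [y] (3,4)
    t=1.8360 [y] (3,5)
    t=2.6000 [x] (4,5)
    t=2.9907 [y] (4,6)
    t=4.1454 [y] (4,7) — stop
  → r_1 = 4.1454
beam 2: φ=-45°, α=150°
  cosα=-0.8660 sinα=0.5000 | (2,3) | tMaxX 0.8083 tMaxY 1.1800 | tΔX 1.1547 tΔY 2.0000
    t=0.8083 [x] (1,3)
    t=1.1800 [y] (1,4)
    t=1.9630 [x] (0,4) — stop
  → r_2 = 1.9630
beam 3: φ=45°, α=240°
  cosα=-0.5000 sinα=-0.8660 | (2,3) | tMaxX 1.4000 tMaxY 0.4734 | tΔX 2.0000 tΔY 1.1547
    t=0.4734 [y] (2,2)
    t=1.4000 [x] (1,2) — stop
  → r_3 = 1.4000
beam 4: φ=135°, α=330°
  cosα=0.8660 sinα=-0.5000 | (2,3) | tMaxX 0.3464 tMaxY 0.8200 | tΔX 1.1547 tΔY 2.0000
    t=0.3464 [x] (3,3)
    t=0.8200 [y] (3,2)
    t=1.5011 [x] (4,2)
    t=2.6558 [x] (5,2)
    t=2.8200 [y] (5,1)
    t=3.8105 [x] (6,1)
    t=4.8200 [y] (6,0) — stop
  → r_4 = 4.8200

ranges = [4.1454, 1.9630, 1.4000, 4.8200]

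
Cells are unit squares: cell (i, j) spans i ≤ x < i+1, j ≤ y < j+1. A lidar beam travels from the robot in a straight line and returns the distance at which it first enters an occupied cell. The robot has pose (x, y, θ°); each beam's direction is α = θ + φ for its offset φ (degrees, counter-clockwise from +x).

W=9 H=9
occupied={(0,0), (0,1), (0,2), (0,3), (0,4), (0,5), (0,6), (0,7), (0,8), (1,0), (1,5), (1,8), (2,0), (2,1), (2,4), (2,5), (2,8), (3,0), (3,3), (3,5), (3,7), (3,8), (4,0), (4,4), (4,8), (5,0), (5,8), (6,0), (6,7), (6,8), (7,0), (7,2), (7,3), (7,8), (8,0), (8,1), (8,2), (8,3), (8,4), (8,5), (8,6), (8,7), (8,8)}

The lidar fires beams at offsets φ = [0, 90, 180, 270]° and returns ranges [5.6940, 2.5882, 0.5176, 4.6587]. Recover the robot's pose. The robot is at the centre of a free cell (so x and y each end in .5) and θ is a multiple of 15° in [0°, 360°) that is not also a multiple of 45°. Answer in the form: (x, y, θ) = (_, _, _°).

(x, y, θ) = (6.5, 3.5, 195°)

Candidates: 38 free-cell centres × 16 headings = 608 poses. Raycast each; keep the one whose scan matches to 4 dp.
  (6.5, 6.5, 300°): beam 1 = 2.8868 ≠ 5.6940 ✗
  (7.5, 5.5, 165°): beam 1 = 6.7293 ≠ 5.6940 ✗
  (6.5, 6.5, 240°): beam 1 = 6.3509 ≠ 5.6940 ✗
  …
  (6.5, 3.5, 195°): r_1=5.6940, r_2=2.5882, r_3=0.5176, r_4=4.6587 — all match ✓
Unique over the lattice → pose = (6.5, 3.5, 195°).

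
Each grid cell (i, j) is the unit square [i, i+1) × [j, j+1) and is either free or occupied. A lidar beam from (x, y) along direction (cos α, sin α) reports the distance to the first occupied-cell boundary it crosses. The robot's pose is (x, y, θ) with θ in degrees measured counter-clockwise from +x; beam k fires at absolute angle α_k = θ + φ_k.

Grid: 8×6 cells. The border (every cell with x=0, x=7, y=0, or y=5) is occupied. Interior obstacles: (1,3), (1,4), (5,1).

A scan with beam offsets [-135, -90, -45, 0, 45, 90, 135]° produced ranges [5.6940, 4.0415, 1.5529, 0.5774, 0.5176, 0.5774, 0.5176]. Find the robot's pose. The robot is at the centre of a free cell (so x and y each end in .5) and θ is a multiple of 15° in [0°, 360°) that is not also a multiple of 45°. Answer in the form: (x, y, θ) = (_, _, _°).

Candidates: 21 free-cell centres × 16 headings = 336 poses. Raycast each; keep the one whose scan matches to 4 dp.
  (4.5, 3.5, 255°): beam 1 = 1.7321 ≠ 5.6940 ✗
  (2.5, 1.5, 285°): beam 1 = 1.7321 ≠ 5.6940 ✗
  (1.5, 1.5, 15°): beam 1 = 0.5774 ≠ 5.6940 ✗
  (4.5, 3.5, 60°): beam 1 = 1.9319 ≠ 5.6940 ✗
  …
  (1.5, 1.5, 150°): r_1=5.6940, r_2=4.0415, r_3=1.5529, r_4=0.5774, r_5=0.5176, r_6=0.5774, r_7=0.5176 — all match ✓
No second candidate reproduces the full scan.

(x, y, θ) = (1.5, 1.5, 150°)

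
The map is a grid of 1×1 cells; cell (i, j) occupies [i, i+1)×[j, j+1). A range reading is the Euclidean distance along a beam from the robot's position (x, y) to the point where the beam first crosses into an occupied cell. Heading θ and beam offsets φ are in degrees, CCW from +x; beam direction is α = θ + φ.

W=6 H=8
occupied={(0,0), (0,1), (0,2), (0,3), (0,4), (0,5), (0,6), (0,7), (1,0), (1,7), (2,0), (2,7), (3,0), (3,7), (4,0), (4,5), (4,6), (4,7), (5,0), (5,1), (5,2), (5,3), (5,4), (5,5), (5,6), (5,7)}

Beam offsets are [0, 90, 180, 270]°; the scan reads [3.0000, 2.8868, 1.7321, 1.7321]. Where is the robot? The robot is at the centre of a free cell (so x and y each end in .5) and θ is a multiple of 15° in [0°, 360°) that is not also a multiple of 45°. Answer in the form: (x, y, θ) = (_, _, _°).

(x, y, θ) = (2.5, 5.5, 240°)

Enumerate (i+0.5, j+0.5, θ) over the 22 free cells and 16 admissible headings. For each, cast all 4 beams and compare to the given ranges.
  (4.5, 2.5, 330°): beam 1 = 0.5774 ≠ 3.0000 ✗
  (3.5, 1.5, 195°): beam 1 = 1.9319 ≠ 3.0000 ✗
  (4.5, 2.5, 240°): beam 1 = 1.7321 ≠ 3.0000 ✗
  (2.5, 1.5, 60°): beam 1 = 4.0415 ≠ 3.0000 ✗
  …
  (2.5, 5.5, 240°): r_1=3.0000, r_2=2.8868, r_3=1.7321, r_4=1.7321 — all match ✓
Only this pose fits every beam.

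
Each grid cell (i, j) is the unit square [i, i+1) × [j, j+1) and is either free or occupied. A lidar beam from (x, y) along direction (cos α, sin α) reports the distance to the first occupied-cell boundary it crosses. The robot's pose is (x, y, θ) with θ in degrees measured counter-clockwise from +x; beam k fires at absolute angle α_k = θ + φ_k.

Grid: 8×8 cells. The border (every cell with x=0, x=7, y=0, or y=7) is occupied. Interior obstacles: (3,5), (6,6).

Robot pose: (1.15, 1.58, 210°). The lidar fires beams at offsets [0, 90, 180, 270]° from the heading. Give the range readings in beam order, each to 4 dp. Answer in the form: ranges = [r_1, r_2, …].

ranges = [0.1732, 0.6697, 6.7550, 0.3000]

beam 1: φ=0°, α=210°
  dir = (cos 210°, sin 210°) = (-0.8660, -0.5000); from cell (1,1)
  next x-line at t=0.1732, next y-line at t=1.1600; Δt_x=1.1547, Δt_y=2.0000
    x: enter (0,1) at t=0.1732 ← occupied
  → r_1 = 0.1732
beam 2: φ=90°, α=300°
  dir = (cos 300°, sin 300°) = (0.5000, -0.8660); from cell (1,1)
  next x-line at t=1.7000, next y-line at t=0.6697; Δt_x=2.0000, Δt_y=1.1547
    y: enter (1,0) at t=0.6697 ← occupied
  → r_2 = 0.6697
beam 3: φ=180°, α=30°
  dir = (cos 30°, sin 30°) = (0.8660, 0.5000); from cell (1,1)
  next x-line at t=0.9815, next y-line at t=0.8400; Δt_x=1.1547, Δt_y=2.0000
    y: enter (1,2) at t=0.8400
    x: enter (2,2) at t=0.9815
    x: enter (3,2) at t=2.1362
    y: enter (3,3) at t=2.8400
    x: enter (4,3) at t=3.2909
    x: enter (5,3) at t=4.4456
    y: enter (5,4) at t=4.8400
    x: enter (6,4) at t=5.6003
    x: enter (7,4) at t=6.7550 ← occupied
  → r_3 = 6.7550
beam 4: φ=270°, α=120°
  dir = (cos 120°, sin 120°) = (-0.5000, 0.8660); from cell (1,1)
  next x-line at t=0.3000, next y-line at t=0.4850; Δt_x=2.0000, Δt_y=1.1547
    x: enter (0,1) at t=0.3000 ← occupied
  → r_4 = 0.3000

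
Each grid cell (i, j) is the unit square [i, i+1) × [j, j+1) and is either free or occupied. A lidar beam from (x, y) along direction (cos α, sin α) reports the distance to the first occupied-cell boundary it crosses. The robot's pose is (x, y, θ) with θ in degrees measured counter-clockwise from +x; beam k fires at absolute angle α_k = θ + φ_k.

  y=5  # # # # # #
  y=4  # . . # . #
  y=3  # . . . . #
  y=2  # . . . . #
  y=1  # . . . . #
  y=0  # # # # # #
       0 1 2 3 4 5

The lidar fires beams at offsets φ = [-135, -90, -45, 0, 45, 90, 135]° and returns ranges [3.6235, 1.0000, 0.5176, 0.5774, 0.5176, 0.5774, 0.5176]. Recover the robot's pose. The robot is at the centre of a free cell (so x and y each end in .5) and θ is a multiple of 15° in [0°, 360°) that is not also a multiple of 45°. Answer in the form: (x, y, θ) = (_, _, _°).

Candidates: 15 free-cell centres × 16 headings = 240 poses. Raycast each; keep the one whose scan matches to 4 dp.
  (4.5, 3.5, 255°): beam 1 = 1.0000 ≠ 3.6235 ✗
  (4.5, 2.5, 285°): beam 1 = 4.0415 ≠ 3.6235 ✗
  (1.5, 2.5, 285°): beam 1 = 0.5774 ≠ 3.6235 ✗
  …
  (4.5, 4.5, 30°): r_1=3.6235, r_2=1.0000, r_3=0.5176, r_4=0.5774, r_5=0.5176, r_6=0.5774, r_7=0.5176 — all match ✓
Only this pose fits every beam.

(x, y, θ) = (4.5, 4.5, 30°)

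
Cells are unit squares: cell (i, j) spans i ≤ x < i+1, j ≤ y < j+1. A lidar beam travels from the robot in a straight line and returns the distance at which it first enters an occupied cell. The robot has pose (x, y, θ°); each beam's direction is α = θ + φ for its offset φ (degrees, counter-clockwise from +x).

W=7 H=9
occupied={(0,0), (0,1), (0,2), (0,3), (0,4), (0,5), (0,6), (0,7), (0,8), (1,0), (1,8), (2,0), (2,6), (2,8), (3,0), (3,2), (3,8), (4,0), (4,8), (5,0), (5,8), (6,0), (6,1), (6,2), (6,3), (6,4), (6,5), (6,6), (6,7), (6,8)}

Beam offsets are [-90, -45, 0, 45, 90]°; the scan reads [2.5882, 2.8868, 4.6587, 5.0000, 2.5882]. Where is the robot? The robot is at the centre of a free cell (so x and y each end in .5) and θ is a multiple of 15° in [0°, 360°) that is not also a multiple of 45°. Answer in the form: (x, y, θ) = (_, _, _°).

Candidates: 33 free-cell centres × 16 headings = 528 poses. Raycast each; keep the one whose scan matches to 4 dp.
  (1.5, 5.5, 120°): beam 1 = 1.0000 ≠ 2.5882 ✗
  (2.5, 5.5, 150°): beam 1 = 0.5774 ≠ 2.5882 ✗
  (1.5, 7.5, 105°): beam 1 = 1.9319 ≠ 2.5882 ✗
  (2.5, 4.5, 195°): beam 1 = 1.5529 ≠ 2.5882 ✗
  …
  (3.5, 5.5, 255°): r_1=2.5882, r_2=2.8868, r_3=4.6587, r_4=5.0000, r_5=2.5882 — all match ✓
Unique over the lattice → pose = (3.5, 5.5, 255°).

(x, y, θ) = (3.5, 5.5, 255°)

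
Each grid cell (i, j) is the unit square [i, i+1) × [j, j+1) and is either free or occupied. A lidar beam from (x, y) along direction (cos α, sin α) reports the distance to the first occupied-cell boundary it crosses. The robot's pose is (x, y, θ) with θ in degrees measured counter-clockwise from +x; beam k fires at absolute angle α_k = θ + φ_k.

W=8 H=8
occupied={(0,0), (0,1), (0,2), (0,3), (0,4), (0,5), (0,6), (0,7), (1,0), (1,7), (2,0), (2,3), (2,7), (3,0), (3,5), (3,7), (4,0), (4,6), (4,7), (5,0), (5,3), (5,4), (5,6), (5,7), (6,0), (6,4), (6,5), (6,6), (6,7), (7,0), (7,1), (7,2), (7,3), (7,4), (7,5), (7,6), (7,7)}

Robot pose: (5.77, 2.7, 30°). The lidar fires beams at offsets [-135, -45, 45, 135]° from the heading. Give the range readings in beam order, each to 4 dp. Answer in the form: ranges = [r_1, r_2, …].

beam 1: φ=-135°, α=255°
  cosα=-0.2588 sinα=-0.9659 | (5,2) | tMaxX 2.9751 tMaxY 0.7247 | tΔX 3.8637 tΔY 1.0353
    t=0.7247 [y] (5,1)
    t=1.7600 [y] (5,0) — stop
  → r_1 = 1.7600
beam 2: φ=-45°, α=345°
  cosα=0.9659 sinα=-0.2588 | (5,2) | tMaxX 0.2381 tMaxY 2.7046 | tΔX 1.0353 tΔY 3.8637
    t=0.2381 [x] (6,2)
    t=1.2734 [x] (7,2) — stop
  → r_2 = 1.2734
beam 3: φ=45°, α=75°
  cosα=0.2588 sinα=0.9659 | (5,2) | tMaxX 0.8887 tMaxY 0.3106 | tΔX 3.8637 tΔY 1.0353
    t=0.3106 [y] (5,3) — stop
  → r_3 = 0.3106
beam 4: φ=135°, α=165°
  cosα=-0.9659 sinα=0.2588 | (5,2) | tMaxX 0.7972 tMaxY 1.1591 | tΔX 1.0353 tΔY 3.8637
    t=0.7972 [x] (4,2)
    t=1.1591 [y] (4,3)
    t=1.8324 [x] (3,3)
    t=2.8677 [x] (2,3) — stop
  → r_4 = 2.8677

ranges = [1.7600, 1.2734, 0.3106, 2.8677]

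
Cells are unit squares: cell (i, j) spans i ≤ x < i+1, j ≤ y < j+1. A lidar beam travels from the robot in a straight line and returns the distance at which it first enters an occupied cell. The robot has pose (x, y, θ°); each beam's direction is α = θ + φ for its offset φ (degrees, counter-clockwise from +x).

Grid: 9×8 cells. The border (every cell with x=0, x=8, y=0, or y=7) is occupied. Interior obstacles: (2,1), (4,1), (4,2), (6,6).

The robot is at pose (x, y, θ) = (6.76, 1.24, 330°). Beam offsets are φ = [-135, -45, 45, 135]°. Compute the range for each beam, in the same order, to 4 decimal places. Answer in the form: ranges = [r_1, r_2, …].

beam 1: φ=-135°, α=195°
  dir = (cos 195°, sin 195°) = (-0.9659, -0.2588); from cell (6,1)
  next x-line at t=0.7868, next y-line at t=0.9273; Δt_x=1.0353, Δt_y=3.8637
    x: enter (5,1) at t=0.7868
    y: enter (5,0) at t=0.9273 ← occupied
  → r_1 = 0.9273
beam 2: φ=-45°, α=285°
  dir = (cos 285°, sin 285°) = (0.2588, -0.9659); from cell (6,1)
  next x-line at t=0.9273, next y-line at t=0.2485; Δt_x=3.8637, Δt_y=1.0353
    y: enter (6,0) at t=0.2485 ← occupied
  → r_2 = 0.2485
beam 3: φ=45°, α=15°
  dir = (cos 15°, sin 15°) = (0.9659, 0.2588); from cell (6,1)
  next x-line at t=0.2485, next y-line at t=2.9364; Δt_x=1.0353, Δt_y=3.8637
    x: enter (7,1) at t=0.2485
    x: enter (8,1) at t=1.2837 ← occupied
  → r_3 = 1.2837
beam 4: φ=135°, α=105°
  dir = (cos 105°, sin 105°) = (-0.2588, 0.9659); from cell (6,1)
  next x-line at t=2.9364, next y-line at t=0.7868; Δt_x=3.8637, Δt_y=1.0353
    y: enter (6,2) at t=0.7868
    y: enter (6,3) at t=1.8221
    y: enter (6,4) at t=2.8574
    x: enter (5,4) at t=2.9364
    y: enter (5,5) at t=3.8926
    y: enter (5,6) at t=4.9279
    y: enter (5,7) at t=5.9632 ← occupied
  → r_4 = 5.9632

ranges = [0.9273, 0.2485, 1.2837, 5.9632]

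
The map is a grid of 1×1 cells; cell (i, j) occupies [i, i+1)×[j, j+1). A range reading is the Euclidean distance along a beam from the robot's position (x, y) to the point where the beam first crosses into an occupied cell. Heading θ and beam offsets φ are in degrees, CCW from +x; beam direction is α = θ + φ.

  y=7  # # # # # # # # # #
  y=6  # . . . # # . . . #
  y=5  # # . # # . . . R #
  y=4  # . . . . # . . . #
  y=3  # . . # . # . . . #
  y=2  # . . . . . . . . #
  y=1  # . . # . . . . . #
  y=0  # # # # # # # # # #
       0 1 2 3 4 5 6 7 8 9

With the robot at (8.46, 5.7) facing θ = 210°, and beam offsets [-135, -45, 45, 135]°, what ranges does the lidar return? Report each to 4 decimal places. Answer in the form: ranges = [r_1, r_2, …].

ranges = [1.3459, 2.5468, 4.8658, 0.5590]

beam 1: φ=-135°, α=75°
  dir = (cos 75°, sin 75°) = (0.2588, 0.9659); from cell (8,5)
  next x-line at t=2.0864, next y-line at t=0.3106; Δt_x=3.8637, Δt_y=1.0353
    y: enter (8,6) at t=0.3106
    y: enter (8,7) at t=1.3459 ← occupied
  → r_1 = 1.3459
beam 2: φ=-45°, α=165°
  dir = (cos 165°, sin 165°) = (-0.9659, 0.2588); from cell (8,5)
  next x-line at t=0.4762, next y-line at t=1.1591; Δt_x=1.0353, Δt_y=3.8637
    x: enter (7,5) at t=0.4762
    y: enter (7,6) at t=1.1591
    x: enter (6,6) at t=1.5115
    x: enter (5,6) at t=2.5468 ← occupied
  → r_2 = 2.5468
beam 3: φ=45°, α=255°
  dir = (cos 255°, sin 255°) = (-0.2588, -0.9659); from cell (8,5)
  next x-line at t=1.7773, next y-line at t=0.7247; Δt_x=3.8637, Δt_y=1.0353
    y: enter (8,4) at t=0.7247
    y: enter (8,3) at t=1.7600
    x: enter (7,3) at t=1.7773
    y: enter (7,2) at t=2.7952
    y: enter (7,1) at t=3.8305
    y: enter (7,0) at t=4.8658 ← occupied
  → r_3 = 4.8658
beam 4: φ=135°, α=345°
  dir = (cos 345°, sin 345°) = (0.9659, -0.2588); from cell (8,5)
  next x-line at t=0.5590, next y-line at t=2.7046; Δt_x=1.0353, Δt_y=3.8637
    x: enter (9,5) at t=0.5590 ← occupied
  → r_4 = 0.5590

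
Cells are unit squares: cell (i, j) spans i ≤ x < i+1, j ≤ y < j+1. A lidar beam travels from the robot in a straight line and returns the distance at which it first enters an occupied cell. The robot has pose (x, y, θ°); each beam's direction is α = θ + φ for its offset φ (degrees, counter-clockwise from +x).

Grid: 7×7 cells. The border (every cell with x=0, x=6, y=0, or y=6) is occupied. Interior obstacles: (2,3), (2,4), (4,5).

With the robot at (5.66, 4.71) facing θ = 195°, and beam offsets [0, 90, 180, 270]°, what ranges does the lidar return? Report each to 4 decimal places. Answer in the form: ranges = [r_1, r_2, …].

ranges = [2.7538, 1.3137, 0.3520, 1.3355]

beam 1: φ=0°, α=195°
  direction (-0.9659, -0.2588); cell (5,4); t to first gridline: x 0.6833, y 2.7432 (then +1.0353 / +3.8637)
    (4,4) via x @ 0.6833
    (3,4) via x @ 1.7186
    (3,3) via y @ 2.7432
    (2,3) via x @ 2.7538  # hit
  → r_1 = 2.7538
beam 2: φ=90°, α=285°
  direction (0.2588, -0.9659); cell (5,4); t to first gridline: x 1.3137, y 0.7350 (then +3.8637 / +1.0353)
    (5,3) via y @ 0.7350
    (6,3) via x @ 1.3137  # hit
  → r_2 = 1.3137
beam 3: φ=180°, α=15°
  direction (0.9659, 0.2588); cell (5,4); t to first gridline: x 0.3520, y 1.1205 (then +1.0353 / +3.8637)
    (6,4) via x @ 0.3520  # hit
  → r_3 = 0.3520
beam 4: φ=270°, α=105°
  direction (-0.2588, 0.9659); cell (5,4); t to first gridline: x 2.5500, y 0.3002 (then +3.8637 / +1.0353)
    (5,5) via y @ 0.3002
    (5,6) via y @ 1.3355  # hit
  → r_4 = 1.3355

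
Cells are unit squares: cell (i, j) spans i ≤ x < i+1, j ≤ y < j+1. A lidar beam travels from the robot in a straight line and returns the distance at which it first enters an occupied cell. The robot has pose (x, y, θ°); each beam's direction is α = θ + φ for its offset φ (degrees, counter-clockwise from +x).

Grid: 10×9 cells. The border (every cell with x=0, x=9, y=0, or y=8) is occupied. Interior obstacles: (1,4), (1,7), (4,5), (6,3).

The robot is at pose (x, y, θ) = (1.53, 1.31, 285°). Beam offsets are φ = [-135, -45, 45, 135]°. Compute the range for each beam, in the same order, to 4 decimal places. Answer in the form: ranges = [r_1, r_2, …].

ranges = [0.6120, 0.3580, 0.6200, 4.9400]

beam 1: φ=-135°, α=150°
  dir = (cos 150°, sin 150°) = (-0.8660, 0.5000); from cell (1,1)
  next x-line at t=0.6120, next y-line at t=1.3800; Δt_x=1.1547, Δt_y=2.0000
    x: enter (0,1) at t=0.6120 ← occupied
  → r_1 = 0.6120
beam 2: φ=-45°, α=240°
  dir = (cos 240°, sin 240°) = (-0.5000, -0.8660); from cell (1,1)
  next x-line at t=1.0600, next y-line at t=0.3580; Δt_x=2.0000, Δt_y=1.1547
    y: enter (1,0) at t=0.3580 ← occupied
  → r_2 = 0.3580
beam 3: φ=45°, α=330°
  dir = (cos 330°, sin 330°) = (0.8660, -0.5000); from cell (1,1)
  next x-line at t=0.5427, next y-line at t=0.6200; Δt_x=1.1547, Δt_y=2.0000
    x: enter (2,1) at t=0.5427
    y: enter (2,0) at t=0.6200 ← occupied
  → r_3 = 0.6200
beam 4: φ=135°, α=60°
  dir = (cos 60°, sin 60°) = (0.5000, 0.8660); from cell (1,1)
  next x-line at t=0.9400, next y-line at t=0.7967; Δt_x=2.0000, Δt_y=1.1547
    y: enter (1,2) at t=0.7967
    x: enter (2,2) at t=0.9400
    y: enter (2,3) at t=1.9514
    x: enter (3,3) at t=2.9400
    y: enter (3,4) at t=3.1061
    y: enter (3,5) at t=4.2608
    x: enter (4,5) at t=4.9400 ← occupied
  → r_4 = 4.9400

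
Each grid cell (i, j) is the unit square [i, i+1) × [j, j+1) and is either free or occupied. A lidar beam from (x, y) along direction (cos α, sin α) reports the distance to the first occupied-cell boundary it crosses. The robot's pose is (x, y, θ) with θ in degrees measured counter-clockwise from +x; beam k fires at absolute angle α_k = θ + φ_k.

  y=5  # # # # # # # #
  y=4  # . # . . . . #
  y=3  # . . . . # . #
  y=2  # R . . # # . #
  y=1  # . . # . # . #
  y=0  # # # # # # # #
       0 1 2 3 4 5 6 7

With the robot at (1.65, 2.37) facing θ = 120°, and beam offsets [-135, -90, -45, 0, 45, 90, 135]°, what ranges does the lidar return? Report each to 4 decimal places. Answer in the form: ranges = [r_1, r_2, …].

beam 1: φ=-135°, α=345°
  d=(0.9659,-0.2588)  start (1,2)  tX=0.3623 tY=1.4296  stride 1/|dx|=1.0353 1/|dy|=3.8637
    cross x-line → (2,2), t=0.3623
    cross x-line → (3,2), t=1.3976
    cross y-line → (3,1), t=1.4296 (wall)
  → r_1 = 1.4296
beam 2: φ=-90°, α=30°
  d=(0.8660,0.5000)  start (1,2)  tX=0.4041 tY=1.2600  stride 1/|dx|=1.1547 1/|dy|=2.0000
    cross x-line → (2,2), t=0.4041
    cross y-line → (2,3), t=1.2600
    cross x-line → (3,3), t=1.5588
    cross x-line → (4,3), t=2.7135
    cross y-line → (4,4), t=3.2600
    cross x-line → (5,4), t=3.8682
    cross x-line → (6,4), t=5.0229
    cross y-line → (6,5), t=5.2600 (wall)
  → r_2 = 5.2600
beam 3: φ=-45°, α=75°
  d=(0.2588,0.9659)  start (1,2)  tX=1.3523 tY=0.6522  stride 1/|dx|=3.8637 1/|dy|=1.0353
    cross y-line → (1,3), t=0.6522
    cross x-line → (2,3), t=1.3523
    cross y-line → (2,4), t=1.6875 (wall)
  → r_3 = 1.6875
beam 4: φ=0°, α=120°
  d=(-0.5000,0.8660)  start (1,2)  tX=1.3000 tY=0.7275  stride 1/|dx|=2.0000 1/|dy|=1.1547
    cross y-line → (1,3), t=0.7275
    cross x-line → (0,3), t=1.3000 (wall)
  → r_4 = 1.3000
beam 5: φ=45°, α=165°
  d=(-0.9659,0.2588)  start (1,2)  tX=0.6729 tY=2.4341  stride 1/|dx|=1.0353 1/|dy|=3.8637
    cross x-line → (0,2), t=0.6729 (wall)
  → r_5 = 0.6729
beam 6: φ=90°, α=210°
  d=(-0.8660,-0.5000)  start (1,2)  tX=0.7506 tY=0.7400  stride 1/|dx|=1.1547 1/|dy|=2.0000
    cross y-line → (1,1), t=0.7400
    cross x-line → (0,1), t=0.7506 (wall)
  → r_6 = 0.7506
beam 7: φ=135°, α=255°
  d=(-0.2588,-0.9659)  start (1,2)  tX=2.5114 tY=0.3831  stride 1/|dx|=3.8637 1/|dy|=1.0353
    cross y-line → (1,1), t=0.3831
    cross y-line → (1,0), t=1.4183 (wall)
  → r_7 = 1.4183

ranges = [1.4296, 5.2600, 1.6875, 1.3000, 0.6729, 0.7506, 1.4183]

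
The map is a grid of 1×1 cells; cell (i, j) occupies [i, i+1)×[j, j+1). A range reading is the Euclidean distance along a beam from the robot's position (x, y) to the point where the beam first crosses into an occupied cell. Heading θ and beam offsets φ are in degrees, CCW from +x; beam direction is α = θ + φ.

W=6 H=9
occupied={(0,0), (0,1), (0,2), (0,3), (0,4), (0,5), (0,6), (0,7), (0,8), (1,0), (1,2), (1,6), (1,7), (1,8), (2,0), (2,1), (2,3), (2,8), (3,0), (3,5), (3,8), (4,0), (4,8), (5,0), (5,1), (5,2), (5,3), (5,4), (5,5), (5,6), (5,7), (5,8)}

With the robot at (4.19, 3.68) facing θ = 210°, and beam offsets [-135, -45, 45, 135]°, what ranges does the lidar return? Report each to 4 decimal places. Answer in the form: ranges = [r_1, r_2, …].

ranges = [3.1296, 1.2320, 2.7745, 0.8386]

beam 1: φ=-135°, α=75°
  d=(0.2588,0.9659)  start (4,3)  tX=3.1296 tY=0.3313  stride 1/|dx|=3.8637 1/|dy|=1.0353
    cross y-line → (4,4), t=0.3313
    cross y-line → (4,5), t=1.3666
    cross y-line → (4,6), t=2.4018
    cross x-line → (5,6), t=3.1296 (wall)
  → r_1 = 3.1296
beam 2: φ=-45°, α=165°
  d=(-0.9659,0.2588)  start (4,3)  tX=0.1967 tY=1.2364  stride 1/|dx|=1.0353 1/|dy|=3.8637
    cross x-line → (3,3), t=0.1967
    cross x-line → (2,3), t=1.2320 (wall)
  → r_2 = 1.2320
beam 3: φ=45°, α=255°
  d=(-0.2588,-0.9659)  start (4,3)  tX=0.7341 tY=0.7040  stride 1/|dx|=3.8637 1/|dy|=1.0353
    cross y-line → (4,2), t=0.7040
    cross x-line → (3,2), t=0.7341
    cross y-line → (3,1), t=1.7393
    cross y-line → (3,0), t=2.7745 (wall)
  → r_3 = 2.7745
beam 4: φ=135°, α=345°
  d=(0.9659,-0.2588)  start (4,3)  tX=0.8386 tY=2.6273  stride 1/|dx|=1.0353 1/|dy|=3.8637
    cross x-line → (5,3), t=0.8386 (wall)
  → r_4 = 0.8386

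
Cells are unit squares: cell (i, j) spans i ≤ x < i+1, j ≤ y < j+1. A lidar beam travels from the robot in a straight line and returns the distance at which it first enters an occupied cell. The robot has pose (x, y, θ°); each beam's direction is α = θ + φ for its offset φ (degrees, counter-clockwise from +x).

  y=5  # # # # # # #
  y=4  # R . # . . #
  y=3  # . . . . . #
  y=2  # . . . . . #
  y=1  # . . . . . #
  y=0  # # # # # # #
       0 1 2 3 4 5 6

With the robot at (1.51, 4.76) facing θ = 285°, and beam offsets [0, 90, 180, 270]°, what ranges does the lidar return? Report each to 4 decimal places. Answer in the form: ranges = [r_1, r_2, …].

ranges = [3.8926, 0.9273, 0.2485, 0.5280]

beam 1: φ=0°, α=285°
  dir = (cos 285°, sin 285°) = (0.2588, -0.9659); from cell (1,4)
  next x-line at t=1.8932, next y-line at t=0.7868; Δt_x=3.8637, Δt_y=1.0353
    y: enter (1,3) at t=0.7868
    y: enter (1,2) at t=1.8221
    x: enter (2,2) at t=1.8932
    y: enter (2,1) at t=2.8574
    y: enter (2,0) at t=3.8926 ← occupied
  → r_1 = 3.8926
beam 2: φ=90°, α=15°
  dir = (cos 15°, sin 15°) = (0.9659, 0.2588); from cell (1,4)
  next x-line at t=0.5073, next y-line at t=0.9273; Δt_x=1.0353, Δt_y=3.8637
    x: enter (2,4) at t=0.5073
    y: enter (2,5) at t=0.9273 ← occupied
  → r_2 = 0.9273
beam 3: φ=180°, α=105°
  dir = (cos 105°, sin 105°) = (-0.2588, 0.9659); from cell (1,4)
  next x-line at t=1.9705, next y-line at t=0.2485; Δt_x=3.8637, Δt_y=1.0353
    y: enter (1,5) at t=0.2485 ← occupied
  → r_3 = 0.2485
beam 4: φ=270°, α=195°
  dir = (cos 195°, sin 195°) = (-0.9659, -0.2588); from cell (1,4)
  next x-line at t=0.5280, next y-line at t=2.9364; Δt_x=1.0353, Δt_y=3.8637
    x: enter (0,4) at t=0.5280 ← occupied
  → r_4 = 0.5280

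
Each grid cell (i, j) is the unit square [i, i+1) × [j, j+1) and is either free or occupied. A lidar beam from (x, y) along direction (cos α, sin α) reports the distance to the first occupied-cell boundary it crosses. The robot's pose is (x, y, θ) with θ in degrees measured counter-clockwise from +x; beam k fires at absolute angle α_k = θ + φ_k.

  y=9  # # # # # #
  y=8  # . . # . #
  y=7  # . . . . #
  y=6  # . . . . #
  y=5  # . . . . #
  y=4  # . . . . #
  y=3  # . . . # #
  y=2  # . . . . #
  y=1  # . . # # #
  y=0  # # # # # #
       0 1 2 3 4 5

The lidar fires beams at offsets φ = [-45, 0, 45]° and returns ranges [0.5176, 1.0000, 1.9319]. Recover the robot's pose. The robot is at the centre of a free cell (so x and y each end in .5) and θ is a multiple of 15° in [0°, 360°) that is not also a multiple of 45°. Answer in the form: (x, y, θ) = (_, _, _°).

The pose lattice has 28·16 = 448 candidates. Test each by forward raycasting.
  (3.5, 6.5, 120°): beam 1 = 1.5529 ≠ 0.5176 ✗
  (1.5, 8.5, 75°): beam 1 = 1.0000 ≠ 0.5176 ✗
  (2.5, 6.5, 330°): beam 1 = 4.6587 ≠ 0.5176 ✗
  …
  (4.5, 6.5, 60°): r_1=0.5176, r_2=1.0000, r_3=1.9319 — all match ✓
Unique over the lattice → pose = (4.5, 6.5, 60°).

(x, y, θ) = (4.5, 6.5, 60°)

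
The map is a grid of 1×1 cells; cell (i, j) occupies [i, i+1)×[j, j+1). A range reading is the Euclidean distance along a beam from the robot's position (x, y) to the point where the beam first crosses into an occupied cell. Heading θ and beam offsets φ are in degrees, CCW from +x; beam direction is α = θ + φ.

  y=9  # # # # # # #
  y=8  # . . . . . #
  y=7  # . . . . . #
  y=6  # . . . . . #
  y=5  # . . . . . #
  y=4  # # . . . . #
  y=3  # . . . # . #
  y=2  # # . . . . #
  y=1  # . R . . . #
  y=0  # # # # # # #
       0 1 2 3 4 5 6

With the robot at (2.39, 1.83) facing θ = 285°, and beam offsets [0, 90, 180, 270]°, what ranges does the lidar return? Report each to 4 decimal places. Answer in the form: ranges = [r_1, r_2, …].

beam 1: φ=0°, α=285°
  direction (0.2588, -0.9659); cell (2,1); t to first gridline: x 2.3569, y 0.8593 (then +3.8637 / +1.0353)
    (2,0) via y @ 0.8593  # hit
  → r_1 = 0.8593
beam 2: φ=90°, α=15°
  direction (0.9659, 0.2588); cell (2,1); t to first gridline: x 0.6315, y 0.6568 (then +1.0353 / +3.8637)
    (3,1) via x @ 0.6315
    (3,2) via y @ 0.6568
    (4,2) via x @ 1.6668
    (5,2) via x @ 2.7021
    (6,2) via x @ 3.7373  # hit
  → r_2 = 3.7373
beam 3: φ=180°, α=105°
  direction (-0.2588, 0.9659); cell (2,1); t to first gridline: x 1.5068, y 0.1760 (then +3.8637 / +1.0353)
    (2,2) via y @ 0.1760
    (2,3) via y @ 1.2113
    (1,3) via x @ 1.5068
    (1,4) via y @ 2.2465  # hit
  → r_3 = 2.2465
beam 4: φ=270°, α=195°
  direction (-0.9659, -0.2588); cell (2,1); t to first gridline: x 0.4038, y 3.2069 (then +1.0353 / +3.8637)
    (1,1) via x @ 0.4038
    (0,1) via x @ 1.4390  # hit
  → r_4 = 1.4390

ranges = [0.8593, 3.7373, 2.2465, 1.4390]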